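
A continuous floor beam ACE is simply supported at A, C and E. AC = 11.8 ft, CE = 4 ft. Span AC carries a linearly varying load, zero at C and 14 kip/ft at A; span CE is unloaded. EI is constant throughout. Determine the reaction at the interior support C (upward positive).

R_C = 55.96 kip

Release continuity at C by inserting a hinge; the redundant is the internal moment M_C. The primary structure is two simply-supported spans AC and CE.
Discontinuity in slope at C on the released structure — sum the simple-span end rotations:
  span AC: triangular load, peak 14: 7w₀L³/(360EI) = 447.3/EI
  relative rotation θ_0 = (447.3 + 0)/EI = 447.3/EI
A unit hogging moment at C produces rotation L₁/(3EI) + L₂/(3EI) = 5.267/EI.
Compatibility: M_C·(L₁+L₂)/(3EI) = θ_0, giving M_C = 84.92 kip·ft (hogging).
Span AC, ΣM about A with M_C applied at C: R_C^{AC}·11.8 = 324.9 + 84.92, so R_C^{AC} = 34.73 kip and R_A = 82.6 − 34.73 = 47.87 kip.
Span CE, ΣM about E: R_C^{CE}·4 = 0 + 84.92, so R_C^{CE} = 21.23 kip and R_E = 0 − 21.23 = -21.23 kip.
R_C = 34.73 + 21.23 = 55.96 kip.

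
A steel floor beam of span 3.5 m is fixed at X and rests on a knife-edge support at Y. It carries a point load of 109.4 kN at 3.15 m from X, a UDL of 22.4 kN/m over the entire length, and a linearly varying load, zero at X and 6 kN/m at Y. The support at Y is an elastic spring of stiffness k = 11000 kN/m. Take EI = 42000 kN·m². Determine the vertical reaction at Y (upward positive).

Choose R_Y as the redundant. The primary structure is the cantilever fixed at X.
Free-end deflection of the primary structure under the applied loading (downward +):
  point load 109.4 at a = 3.15: Pa²(3L − a)/(6EI) = 1330/EI
  UDL 22.4: wL⁴/(8EI) = 420.2/EI
  triangular load, peak 6 at the free end: 11w₀L⁴/(120EI) = 82.53/EI
  δ_0 = 1832/EI
Tip deflection under a unit load at Y: L³/(3EI) = 14.29/EI.
With EI = 42000 kN·m²: δ_0 = 0.04363 m and δ_{YY} = 0.00034 m/kN.
Compatibility — the spring shortens by R_Y/k under the reaction it provides: δ_0 − R_Y·δ_{YY} = R_Y/k. With 1/k = 0.000091 m/kN, R_Y = δ_0 / (δ_{YY} + 1/k) = 0.04363 / (0.00034 + 0.000091) = 101.2 kN.

R_Y = 101.2 kN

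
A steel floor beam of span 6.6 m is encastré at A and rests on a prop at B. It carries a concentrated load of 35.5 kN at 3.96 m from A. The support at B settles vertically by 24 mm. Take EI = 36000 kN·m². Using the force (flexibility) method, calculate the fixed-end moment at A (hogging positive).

M_A = 98.87 kN·m

Remove the prop at B; the released (primary) structure is a cantilever built in at A.
Deflection at B on the released cantilever, summing each load's contribution:
  point load 35.5 at a = 3.96: Pa²(3L − a)/(6EI) = 1470/EI
Tip deflection under a unit load at B: L³/(3EI) = 95.83/EI.
With EI = 36000 kN·m²: δ_0 = 0.040824 m and δ_{BB} = 0.002662 m/kN.
Compatibility — the beam at B must follow the support down by 0.024 m: δ_0 − R_B·δ_{BB} = 0.024, so R_B = (0.040824 − 0.024)/0.002662 = 6.32 kN.
Moment equilibrium about A: M_A = Σ(load moments about A) − R_B·L = 140.6 − 6.32×6.6 = 98.87 kN·m.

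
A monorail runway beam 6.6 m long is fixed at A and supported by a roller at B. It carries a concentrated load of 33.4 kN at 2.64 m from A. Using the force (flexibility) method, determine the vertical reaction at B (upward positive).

R_B = 6.947 kN

Release the roller at B. Primary structure: cantilever fixed at A.
Primary-structure tip deflection at B by superposition:
  point load 33.4 at a = 2.64: Pa²(3L − a)/(6EI) = 665.8/EI
Tip deflection under a unit load at B: L³/(3EI) = 95.83/EI.
Compatibility at B: δ_0 − R_B·δ_{BB} = 0, so R_B = 665.8/95.83 = 6.947 kN.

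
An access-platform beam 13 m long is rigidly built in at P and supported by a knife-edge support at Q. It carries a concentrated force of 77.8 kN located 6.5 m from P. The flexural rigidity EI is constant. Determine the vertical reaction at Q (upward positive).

R_Q = 24.31 kN

Release the roller at Q. Primary structure: cantilever fixed at P.
Free-end deflection of the primary structure under the applied loading (downward +):
  point load 77.8 at a = 6.5: Pa²(3L − a)/(6EI) = 17805/EI
Flexibility coefficient — unit upward force at Q: δ_{QQ} = L³/(3EI) = 732.3/EI.
The prop prevents deflection at Q: R_Q = δ_0/δ_{QQ} = 17805/732.3 = 24.31 kN.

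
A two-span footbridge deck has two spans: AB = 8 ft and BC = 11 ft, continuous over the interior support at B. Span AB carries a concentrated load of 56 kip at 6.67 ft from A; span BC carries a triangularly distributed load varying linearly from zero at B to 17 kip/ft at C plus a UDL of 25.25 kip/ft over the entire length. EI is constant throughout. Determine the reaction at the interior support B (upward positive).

Insert a hinge at B; M_B is the redundant, and each span becomes simply supported.
End slopes at the hinge B, treating each span as simply supported:
  span AB: point load 56 at a = 6.67: Pab(L + a)/(6LEI) = 151.8/EI
  span BC: triangular load, peak 17: 7w₀L³/(360EI) = 440/EI
  span BC: UDL 25.25: wL³/(24EI) = 1400/EI
  relative rotation θ_0 = (151.8 + 1840)/EI = 1992/EI
A unit hogging moment at B produces rotation L₁/(3EI) + L₂/(3EI) = 6.333/EI.
Compatibility: M_B·(L₁+L₂)/(3EI) = θ_0, giving M_B = 314.5 kip·ft (hogging).
Span AB, ΣM about A with M_B applied at B: R_B^{AB}·8 = 373.5 + 314.5, so R_B^{AB} = 86.01 kip and R_A = 56 − 86.01 = -30.01 kip.
Span BC, ΣM about C: R_B^{BC}·11 = 1870 + 314.5, so R_B^{BC} = 198.6 kip and R_C = 371.2 − 198.6 = 172.6 kip.
R_B = 86.01 + 198.6 = 284.6 kip.

R_B = 284.6 kip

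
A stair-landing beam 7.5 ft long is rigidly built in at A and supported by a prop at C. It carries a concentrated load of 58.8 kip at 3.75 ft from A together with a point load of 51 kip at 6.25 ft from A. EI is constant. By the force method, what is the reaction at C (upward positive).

Take the reaction at C as the redundant and release it; the primary structure is a cantilever fixed at A.
Free-end deflection of the primary structure under the applied loading (downward +):
  point load 58.8 at a = 3.75: Pa²(3L − a)/(6EI) = 2584/EI
  point load 51 at a = 6.25: Pa²(3L − a)/(6EI) = 5396/EI
  δ_0 = 7979/EI
Flexibility coefficient — unit upward force at C: δ_{CC} = L³/(3EI) = 140.6/EI.
Compatibility at C: δ_0 − R_C·δ_{CC} = 0, so R_C = 7979/140.6 = 56.74 kip.

R_C = 56.74 kip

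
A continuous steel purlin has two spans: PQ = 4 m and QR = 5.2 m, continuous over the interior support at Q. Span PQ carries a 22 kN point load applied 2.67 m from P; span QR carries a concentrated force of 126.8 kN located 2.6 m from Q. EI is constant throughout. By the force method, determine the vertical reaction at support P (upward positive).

Insert a hinge at Q; M_Q is the redundant, and each span becomes simply supported.
Rotations at Q on the released spans (each span's end-slope, ×1/EI):
  span PQ: point load 22 at a = 2.67: Pab(L + a)/(6LEI) = 21.71/EI
  span QR: point load 126.8 at a = 2.6: Pab(L + b)/(6LEI) = 214.3/EI
  relative rotation θ_0 = (21.71 + 214.3)/EI = 236/EI
A unit hogging moment at Q produces rotation L₁/(3EI) + L₂/(3EI) = 3.067/EI.
Compatibility: M_Q·(L₁+L₂)/(3EI) = θ_0, giving M_Q = 76.96 kN·m (hogging).
Span PQ, ΣM about P with M_Q applied at Q: R_Q^{PQ}·4 = 58.74 + 76.96, so R_Q^{PQ} = 33.92 kN and R_P = 22 − 33.92 = -11.92 kN.

R_P = -11.92 kN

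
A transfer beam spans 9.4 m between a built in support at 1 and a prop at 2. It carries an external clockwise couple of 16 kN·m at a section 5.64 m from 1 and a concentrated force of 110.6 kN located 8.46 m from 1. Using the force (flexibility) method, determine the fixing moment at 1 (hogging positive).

M_1 = 47.3 kN·m

Remove the prop at 2; the released (primary) structure is a cantilever built in at 1.
Deflection at 2 on the released cantilever, summing each load's contribution:
  clockwise couple 16 at a = 5.64: M₀a(2L − a)/(2EI) = 593.8/EI
  point load 110.6 at a = 8.46: Pa²(3L − a)/(6EI) = 26043/EI
  δ_0 = 26637/EI
Flexibility coefficient — unit upward force at 2: δ_{22} = L³/(3EI) = 276.9/EI.
Compatibility at 2: δ_0 − R_2·δ_{22} = 0, so R_2 = 26637/276.9 = 96.21 kN.
Moment equilibrium about 1: M_1 = Σ(load moments about 1) − R_2·L = 951.7 − 96.21×9.4 = 47.3 kN·m.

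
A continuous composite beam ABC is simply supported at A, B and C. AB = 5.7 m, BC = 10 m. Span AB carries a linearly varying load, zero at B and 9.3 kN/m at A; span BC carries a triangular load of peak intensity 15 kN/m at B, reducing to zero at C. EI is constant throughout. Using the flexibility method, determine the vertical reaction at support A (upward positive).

R_A = 5.373 kN

Insert a hinge at B; M_B is the redundant, and each span becomes simply supported.
Discontinuity in slope at B on the released structure — sum the simple-span end rotations:
  span AB: triangular load, peak 9.3: 7w₀L³/(360EI) = 33.49/EI
  span BC: triangular load, peak 15: w₀L³/(45EI) = 333.3/EI
  relative rotation θ_0 = (33.49 + 333.3)/EI = 366.8/EI
A unit hogging moment at B produces rotation L₁/(3EI) + L₂/(3EI) = 5.233/EI.
Slope continuity at B: θ_0 = M_B·5.233/EI, so M_B = 366.8/5.233 = 70.09 kN·m (hogging).
Span AB, ΣM about A with M_B applied at B: R_B^{AB}·5.7 = 50.36 + 70.09, so R_B^{AB} = 21.13 kN and R_A = 26.5 − 21.13 = 5.373 kN.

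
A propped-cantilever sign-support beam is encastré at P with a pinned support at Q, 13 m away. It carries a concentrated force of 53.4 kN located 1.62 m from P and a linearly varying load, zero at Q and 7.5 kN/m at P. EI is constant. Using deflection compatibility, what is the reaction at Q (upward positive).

R_Q = 10.94 kN

Release the roller at Q. Primary structure: cantilever fixed at P.
Downward deflection at the released point Q due to the loads:
  point load 53.4 at a = 1.62: Pa²(3L − a)/(6EI) = 873.1/EI
  triangular load, peak 7.5 at the fixed end: w₀L⁴/(30EI) = 7140/EI
  δ_0 = 8013/EI
Tip deflection under a unit load at Q: L³/(3EI) = 732.3/EI.
Compatibility at Q: δ_0 − R_Q·δ_{QQ} = 0, so R_Q = 8013/732.3 = 10.94 kN.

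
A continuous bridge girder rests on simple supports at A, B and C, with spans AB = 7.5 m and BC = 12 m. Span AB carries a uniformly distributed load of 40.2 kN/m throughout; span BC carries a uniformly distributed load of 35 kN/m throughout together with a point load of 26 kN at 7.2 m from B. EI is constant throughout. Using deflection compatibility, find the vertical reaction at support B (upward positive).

Insert a hinge at B; M_B is the redundant, and each span becomes simply supported.
Rotations at B on the released spans (each span's end-slope, ×1/EI):
  span AB: UDL 40.2: wL³/(24EI) = 706.6/EI
  span BC: UDL 35: wL³/(24EI) = 2520/EI
  span BC: point load 26 at a = 7.2: Pab(L + b)/(6LEI) = 209.7/EI
  relative rotation θ_0 = (706.6 + 2730)/EI = 3436/EI
A unit hogging moment at B produces rotation L₁/(3EI) + L₂/(3EI) = 6.5/EI.
Compatibility: M_B·(L₁+L₂)/(3EI) = θ_0, giving M_B = 528.7 kN·m (hogging).
Span AB, ΣM about A with M_B applied at B: R_B^{AB}·7.5 = 1131 + 528.7, so R_B^{AB} = 221.2 kN and R_A = 301.5 − 221.2 = 80.26 kN.
Span BC, ΣM about C: R_B^{BC}·12 = 2645 + 528.7, so R_B^{BC} = 264.5 kN and R_C = 446 − 264.5 = 181.5 kN.
R_B = 221.2 + 264.5 = 485.7 kN.

R_B = 485.7 kN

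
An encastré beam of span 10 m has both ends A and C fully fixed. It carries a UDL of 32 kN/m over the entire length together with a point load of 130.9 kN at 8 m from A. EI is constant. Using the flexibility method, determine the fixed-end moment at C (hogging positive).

M_C = 434.2 kN·m

Take the two fixed-end moments M_A, M_C as redundants; the released structure is the simple span AC.
On the primary (simply-supported) span, the end slopes from the loading are:
  at A: UDL 32: wL³/(24EI) = 1333/EI
  at C: UDL 32: wL³/(24EI) = 1333/EI
  at A: point load 130.9 at a = 8: Pab(L + b)/(6LEI) = 418.9/EI
  at C: point load 130.9 at a = 8: Pab(L + a)/(6LEI) = 628.3/EI
  θ_A0 = 1752/EI,  θ_C0 = 1962/EI
Flexibility coefficients: a unit moment at one end gives L/(3EI) there and L/(6EI) at the far end, so f₁₁ = f₂₂ = 3.333/EI and f₁₂ = f₂₁ = 1.667/EI.
Compatibility — zero rotation at each built-in end:
  3.333 M_A + 1.667 M_C = 1752
  1.667 M_A + 3.333 M_C = 1962
Solving the pair gives M_A = 308.6 kN·m and M_C = 434.2 kN·m (hogging).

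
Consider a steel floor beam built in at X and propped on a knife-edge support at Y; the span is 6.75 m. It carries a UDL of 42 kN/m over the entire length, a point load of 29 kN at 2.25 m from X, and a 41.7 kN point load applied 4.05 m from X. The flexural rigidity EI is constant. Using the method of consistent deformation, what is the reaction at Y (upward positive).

R_Y = 128.6 kN

Choose R_Y as the redundant. The primary structure is the cantilever fixed at X.
Primary-structure tip deflection at Y by superposition:
  UDL 42: wL⁴/(8EI) = 10899/EI
  point load 29 at a = 2.25: Pa²(3L − a)/(6EI) = 440.4/EI
  point load 41.7 at a = 4.05: Pa²(3L − a)/(6EI) = 1847/EI
  δ_0 = 13186/EI
Tip deflection under a unit load at Y: L³/(3EI) = 102.5/EI.
Compatibility at Y: δ_0 − R_Y·δ_{YY} = 0, so R_Y = 13186/102.5 = 128.6 kN.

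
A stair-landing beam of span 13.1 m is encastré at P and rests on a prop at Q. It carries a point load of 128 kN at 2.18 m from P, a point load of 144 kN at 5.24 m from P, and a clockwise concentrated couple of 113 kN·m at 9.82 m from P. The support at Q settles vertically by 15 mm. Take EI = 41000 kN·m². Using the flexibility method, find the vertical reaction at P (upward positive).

R_P = 225.7 kN

Release the roller at Q. Primary structure: cantilever fixed at P.
Deflection at Q on the released cantilever, summing each load's contribution:
  point load 128 at a = 2.18: Pa²(3L − a)/(6EI) = 3763/EI
  point load 144 at a = 5.24: Pa²(3L − a)/(6EI) = 22445/EI
  clockwise couple 113 at a = 9.82: M₀a(2L − a)/(2EI) = 9088/EI
  δ_0 = 35296/EI
Tip deflection under a unit load at Q: L³/(3EI) = 749.4/EI.
With EI = 41000 kN·m²: δ_0 = 0.86089 m and δ_{QQ} = 0.018277 m/kN.
Compatibility — the beam at Q must follow the support down by 0.015 m: δ_0 − R_Q·δ_{QQ} = 0.015, so R_Q = (0.86089 − 0.015)/0.018277 = 46.28 kN.
Vertical equilibrium: R_P = ΣP − R_Q = 272 − 46.28 = 225.7 kN.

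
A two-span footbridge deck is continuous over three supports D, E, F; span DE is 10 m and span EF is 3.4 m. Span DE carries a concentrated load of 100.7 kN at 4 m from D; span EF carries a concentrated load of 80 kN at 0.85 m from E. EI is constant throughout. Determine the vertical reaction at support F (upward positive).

Insert a hinge at E; M_E is the redundant, and each span becomes simply supported.
Rotations at E on the released spans (each span's end-slope, ×1/EI):
  span DE: point load 100.7 at a = 4: Pab(L + a)/(6LEI) = 563.9/EI
  span EF: point load 80 at a = 0.85: Pab(L + b)/(6LEI) = 50.58/EI
  relative rotation θ_0 = (563.9 + 50.58)/EI = 614.5/EI
A unit hogging moment at E produces rotation L₁/(3EI) + L₂/(3EI) = 4.467/EI.
Compatibility: M_E·(L₁+L₂)/(3EI) = θ_0, giving M_E = 137.6 kN·m (hogging).
Span EF, ΣM about F: R_E^{EF}·3.4 = 204 + 137.6, so R_E^{EF} = 100.5 kN and R_F = 80 − 100.5 = -20.46 kN.

R_F = -20.46 kN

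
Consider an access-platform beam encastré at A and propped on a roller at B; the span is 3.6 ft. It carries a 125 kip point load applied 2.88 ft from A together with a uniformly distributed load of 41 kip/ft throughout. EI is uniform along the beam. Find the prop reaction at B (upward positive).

R_B = 143.3 kip

Remove the prop at B; the released (primary) structure is a cantilever built in at A.
Deflection at B on the released cantilever, summing each load's contribution:
  point load 125 at a = 2.88: Pa²(3L − a)/(6EI) = 1369/EI
  UDL 41: wL⁴/(8EI) = 860.8/EI
  δ_0 = 2229/EI
Flexibility coefficient — unit upward force at B: δ_{BB} = L³/(3EI) = 15.55/EI.
The prop prevents deflection at B: R_B = δ_0/δ_{BB} = 2229/15.55 = 143.3 kip.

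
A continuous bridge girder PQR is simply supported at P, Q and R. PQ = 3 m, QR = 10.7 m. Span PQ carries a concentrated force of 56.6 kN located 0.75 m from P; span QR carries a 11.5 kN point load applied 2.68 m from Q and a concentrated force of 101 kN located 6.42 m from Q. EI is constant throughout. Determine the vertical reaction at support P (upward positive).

Insert a hinge at Q; M_Q is the redundant, and each span becomes simply supported.
Rotations at Q on the released spans (each span's end-slope, ×1/EI):
  span PQ: point load 56.6 at a = 0.75: Pab(L + a)/(6LEI) = 19.9/EI
  span QR: point load 11.5 at a = 2.68: Pab(L + b)/(6LEI) = 72.07/EI
  span QR: point load 101 at a = 6.42: Pab(L + b)/(6LEI) = 647.6/EI
  relative rotation θ_0 = (19.9 + 719.6)/EI = 739.5/EI
A unit hogging moment at Q produces rotation L₁/(3EI) + L₂/(3EI) = 4.567/EI.
Compatibility: M_Q·(L₁+L₂)/(3EI) = θ_0, giving M_Q = 161.9 kN·m (hogging).
Span PQ, ΣM about P with M_Q applied at Q: R_Q^{PQ}·3 = 42.45 + 161.9, so R_Q^{PQ} = 68.13 kN and R_P = 56.6 − 68.13 = -11.53 kN.

R_P = -11.53 kN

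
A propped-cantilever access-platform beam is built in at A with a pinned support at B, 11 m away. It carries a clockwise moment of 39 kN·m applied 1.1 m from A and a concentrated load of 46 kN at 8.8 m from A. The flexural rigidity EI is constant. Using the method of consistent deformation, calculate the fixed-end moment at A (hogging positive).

Take the reaction at B as the redundant and release it; the primary structure is a cantilever fixed at A.
Free-end deflection of the primary structure under the applied loading (downward +):
  clockwise couple 39 at a = 1.1: M₀a(2L − a)/(2EI) = 448.3/EI
  point load 46 at a = 8.8: Pa²(3L − a)/(6EI) = 14368/EI
  δ_0 = 14816/EI
Tip deflection under a unit load at B: L³/(3EI) = 443.7/EI.
The prop prevents deflection at B: R_B = δ_0/δ_{BB} = 14816/443.7 = 33.39 kN.
Moment equilibrium about A: M_A = Σ(load moments about A) − R_B·L = 443.8 − 33.39×11 = 76.46 kN·m.

M_A = 76.46 kN·m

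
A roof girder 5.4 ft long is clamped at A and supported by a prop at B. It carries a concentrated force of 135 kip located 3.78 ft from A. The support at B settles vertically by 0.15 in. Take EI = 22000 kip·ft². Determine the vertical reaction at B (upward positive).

Remove the prop at B; the released (primary) structure is a cantilever built in at A.
Deflection at B on the released cantilever, summing each load's contribution:
  point load 135 at a = 3.78: Pa²(3L − a)/(6EI) = 3993/EI
Flexibility coefficient — unit upward force at B: δ_{BB} = L³/(3EI) = 52.49/EI.
With EI = 22000 kip·ft²: δ_0 = 0.1815 ft and δ_{BB} = 0.002386 ft/kip.
Compatibility — the beam at B must follow the support down by 0.0125 ft: δ_0 − R_B·δ_{BB} = 0.0125, so R_B = (0.1815 − 0.0125)/0.002386 = 70.83 kip.

R_B = 70.83 kip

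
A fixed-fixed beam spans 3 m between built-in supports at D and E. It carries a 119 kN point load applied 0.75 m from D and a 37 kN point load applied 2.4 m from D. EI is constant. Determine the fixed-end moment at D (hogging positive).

M_D = 53.76 kN·m

Release both end moments; the primary structure is a simply-supported span DE with redundants M_D and M_E.
End rotations of the released simple span under the applied load (×1/EI):
  at D: point load 119 at a = 0.75: Pab(L + b)/(6LEI) = 58.57/EI
  at E: point load 119 at a = 0.75: Pab(L + a)/(6LEI) = 41.84/EI
  at D: point load 37 at a = 2.4: Pab(L + b)/(6LEI) = 10.66/EI
  at E: point load 37 at a = 2.4: Pab(L + a)/(6LEI) = 15.98/EI
  θ_D0 = 69.23/EI,  θ_E0 = 57.82/EI
Flexibility coefficients: a unit moment at one end gives L/(3EI) there and L/(6EI) at the far end, so f₁₁ = f₂₂ = 1/EI and f₁₂ = f₂₁ = 0.5/EI.
Compatibility — zero rotation at each built-in end:
  1 M_D + 0.5 M_E = 69.23
  0.5 M_D + 1 M_E = 57.82
Solving the pair gives M_D = 53.76 kN·m and M_E = 30.94 kN·m (hogging).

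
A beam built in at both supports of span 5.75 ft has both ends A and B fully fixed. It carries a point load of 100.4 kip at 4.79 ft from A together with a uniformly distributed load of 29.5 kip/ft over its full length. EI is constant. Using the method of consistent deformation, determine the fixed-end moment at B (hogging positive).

Take the two fixed-end moments M_A, M_B as redundants; the released structure is the simple span AB.
On the primary (simply-supported) span, the end slopes from the loading are:
  at A: point load 100.4 at a = 4.79: Pab(L + b)/(6LEI) = 89.79/EI
  at B: point load 100.4 at a = 4.79: Pab(L + a)/(6LEI) = 141/EI
  at A: UDL 29.5: wL³/(24EI) = 233.7/EI
  at B: UDL 29.5: wL³/(24EI) = 233.7/EI
  θ_A0 = 323.5/EI,  θ_B0 = 374.7/EI
Flexibility coefficients: a unit moment at one end gives L/(3EI) there and L/(6EI) at the far end, so f₁₁ = f₂₂ = 1.917/EI and f₁₂ = f₂₁ = 0.9583/EI.
Compatibility — zero rotation at each built-in end:
  1.917 M_A + 0.9583 M_B = 323.5
  0.9583 M_A + 1.917 M_B = 374.7
Solving the pair gives M_A = 94.68 kip·ft and M_B = 148.2 kip·ft (hogging).

M_B = 148.2 kip·ft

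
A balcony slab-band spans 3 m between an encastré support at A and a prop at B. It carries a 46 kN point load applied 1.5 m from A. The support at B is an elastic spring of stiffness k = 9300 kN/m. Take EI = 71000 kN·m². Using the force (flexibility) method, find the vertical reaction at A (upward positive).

R_A = 38.22 kN

Release the roller at B. Primary structure: cantilever fixed at A.
Downward deflection at the released point B due to the loads:
  point load 46 at a = 1.5: Pa²(3L − a)/(6EI) = 129.4/EI
Flexibility coefficient — unit upward force at B: δ_{BB} = L³/(3EI) = 9/EI.
With EI = 71000 kN·m²: δ_0 = 0.001822 m and δ_{BB} = 0.000127 m/kN.
Compatibility — the spring shortens by R_B/k under the reaction it provides: δ_0 − R_B·δ_{BB} = R_B/k. With 1/k = 0.000108 m/kN, R_B = δ_0 / (δ_{BB} + 1/k) = 0.001822 / (0.000127 + 0.000108) = 7.778 kN.
Vertical equilibrium: R_A = ΣP − R_B = 46 − 7.778 = 38.22 kN.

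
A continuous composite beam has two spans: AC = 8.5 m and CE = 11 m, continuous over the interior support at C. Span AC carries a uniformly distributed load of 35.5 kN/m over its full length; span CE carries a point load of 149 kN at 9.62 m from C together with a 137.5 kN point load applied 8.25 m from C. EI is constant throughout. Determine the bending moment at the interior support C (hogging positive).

M_C = 296.8 kN·m

Take M_C as the redundant. Released structure: two simple spans AC and CE with a hinge at C.
End slopes at the hinge C, treating each span as simply supported:
  span AC: UDL 35.5: wL³/(24EI) = 908.4/EI
  span CE: point load 149 at a = 9.62: Pab(L + b)/(6LEI) = 371/EI
  span CE: point load 137.5 at a = 8.25: Pab(L + b)/(6LEI) = 649.9/EI
  relative rotation θ_0 = (908.4 + 1021)/EI = 1929/EI
A unit hogging moment at C produces rotation L₁/(3EI) + L₂/(3EI) = 6.5/EI.
Compatibility: M_C·(L₁+L₂)/(3EI) = θ_0, giving M_C = 296.8 kN·m (hogging).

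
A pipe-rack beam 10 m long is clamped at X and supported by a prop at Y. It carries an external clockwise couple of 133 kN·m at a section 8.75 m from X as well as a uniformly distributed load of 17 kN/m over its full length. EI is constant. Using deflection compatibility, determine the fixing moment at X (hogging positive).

M_X = 149.1 kN·m

Choose R_Y as the redundant. The primary structure is the cantilever fixed at X.
Free-end deflection of the primary structure under the applied loading (downward +):
  clockwise couple 133 at a = 8.75: M₀a(2L − a)/(2EI) = 6546/EI
  UDL 17: wL⁴/(8EI) = 21250/EI
  δ_0 = 27796/EI
Tip deflection under a unit load at Y: L³/(3EI) = 333.3/EI.
Compatibility at Y: δ_0 − R_Y·δ_{YY} = 0, so R_Y = 27796/333.3 = 83.39 kN.
Moment equilibrium about X: M_X = Σ(load moments about X) − R_Y·L = 983 − 83.39×10 = 149.1 kN·m.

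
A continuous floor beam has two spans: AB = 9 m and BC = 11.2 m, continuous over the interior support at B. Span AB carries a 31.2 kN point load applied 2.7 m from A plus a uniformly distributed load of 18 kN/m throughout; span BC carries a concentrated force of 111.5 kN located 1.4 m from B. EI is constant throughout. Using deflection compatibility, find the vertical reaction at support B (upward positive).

R_B = 221.8 kN

Take M_B as the redundant. Released structure: two simple spans AB and BC with a hinge at B.
Discontinuity in slope at B on the released structure — sum the simple-span end rotations:
  span AB: point load 31.2 at a = 2.7: Pab(L + a)/(6LEI) = 115/EI
  span AB: UDL 18: wL³/(24EI) = 546.8/EI
  span BC: point load 111.5 at a = 1.4: Pab(L + b)/(6LEI) = 478.1/EI
  relative rotation θ_0 = (661.7 + 478.1)/EI = 1140/EI
A unit hogging moment at B produces rotation L₁/(3EI) + L₂/(3EI) = 6.733/EI.
Compatibility: M_B·(L₁+L₂)/(3EI) = θ_0, giving M_B = 169.3 kN·m (hogging).
Span AB, ΣM about A with M_B applied at B: R_B^{AB}·9 = 813.2 + 169.3, so R_B^{AB} = 109.2 kN and R_A = 193.2 − 109.2 = 84.03 kN.
Span BC, ΣM about C: R_B^{BC}·11.2 = 1093 + 169.3, so R_B^{BC} = 112.7 kN and R_C = 111.5 − 112.7 = -1.176 kN.
R_B = 109.2 + 112.7 = 221.8 kN.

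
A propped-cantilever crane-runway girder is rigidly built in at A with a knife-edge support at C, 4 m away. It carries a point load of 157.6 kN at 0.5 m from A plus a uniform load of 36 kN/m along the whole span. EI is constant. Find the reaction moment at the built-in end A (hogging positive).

Release the roller at C. Primary structure: cantilever fixed at A.
Primary-structure tip deflection at C by superposition:
  point load 157.6 at a = 0.5: Pa²(3L − a)/(6EI) = 75.52/EI
  UDL 36: wL⁴/(8EI) = 1152/EI
  δ_0 = 1228/EI
Flexibility coefficient — unit upward force at C: δ_{CC} = L³/(3EI) = 21.33/EI.
Compatibility at C: δ_0 − R_C·δ_{CC} = 0, so R_C = 1228/21.33 = 57.54 kN.
Moment equilibrium about A: M_A = Σ(load moments about A) − R_C·L = 366.8 − 57.54×4 = 136.6 kN·m.

M_A = 136.6 kN·m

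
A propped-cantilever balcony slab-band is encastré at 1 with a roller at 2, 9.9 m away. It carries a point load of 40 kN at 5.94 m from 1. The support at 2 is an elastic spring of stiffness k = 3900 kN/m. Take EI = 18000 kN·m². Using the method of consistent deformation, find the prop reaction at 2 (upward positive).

R_2 = 17.04 kN

Take the reaction at 2 as the redundant and release it; the primary structure is a cantilever fixed at 1.
Downward deflection at the released point 2 due to the loads:
  point load 40 at a = 5.94: Pa²(3L − a)/(6EI) = 5589/EI
Tip deflection under a unit load at 2: L³/(3EI) = 323.4/EI.
With EI = 18000 kN·m²: δ_0 = 0.3105 m and δ_{22} = 0.017968 m/kN.
Compatibility — the spring shortens by R_2/k under the reaction it provides: δ_0 − R_2·δ_{22} = R_2/k. With 1/k = 0.000256 m/kN, R_2 = δ_0 / (δ_{22} + 1/k) = 0.3105 / (0.017968 + 0.000256) = 17.04 kN.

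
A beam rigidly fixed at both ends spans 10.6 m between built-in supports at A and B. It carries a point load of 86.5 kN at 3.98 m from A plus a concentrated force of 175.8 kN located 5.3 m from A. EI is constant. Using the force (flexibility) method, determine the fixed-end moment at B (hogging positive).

M_B = 313.7 kN·m

Release both end moments; the primary structure is a simply-supported span AB with redundants M_A and M_B.
Simple-span end rotations at A and B under the given loads:
  at A: point load 86.5 at a = 3.98: Pab(L + b)/(6LEI) = 617.1/EI
  at B: point load 86.5 at a = 3.98: Pab(L + a)/(6LEI) = 522.5/EI
  at A: point load 175.8 at a = 5.3: Pab(L + b)/(6LEI) = 1235/EI
  at B: point load 175.8 at a = 5.3: Pab(L + a)/(6LEI) = 1235/EI
  θ_A0 = 1852/EI,  θ_B0 = 1757/EI
Flexibility coefficients: a unit moment at one end gives L/(3EI) there and L/(6EI) at the far end, so f₁₁ = f₂₂ = 3.533/EI and f₁₂ = f₂₁ = 1.767/EI.
Compatibility — zero rotation at each built-in end:
  3.533 M_A + 1.767 M_B = 1852
  1.767 M_A + 3.533 M_B = 1757
Solving the pair gives M_A = 367.2 kN·m and M_B = 313.7 kN·m (hogging).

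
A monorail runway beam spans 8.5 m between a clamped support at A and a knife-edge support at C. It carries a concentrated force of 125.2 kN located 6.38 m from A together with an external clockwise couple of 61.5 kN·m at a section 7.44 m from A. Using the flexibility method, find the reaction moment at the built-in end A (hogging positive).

M_A = 95.14 kN·m

Choose R_C as the redundant. The primary structure is the cantilever fixed at A.
Primary-structure tip deflection at C by superposition:
  point load 125.2 at a = 6.38: Pa²(3L − a)/(6EI) = 16240/EI
  clockwise couple 61.5 at a = 7.44: M₀a(2L − a)/(2EI) = 2187/EI
  δ_0 = 18427/EI
Flexibility coefficient — unit upward force at C: δ_{CC} = L³/(3EI) = 204.7/EI.
The prop prevents deflection at C: R_C = δ_0/δ_{CC} = 18427/204.7 = 90.02 kN.
Moment equilibrium about A: M_A = Σ(load moments about A) − R_C·L = 860.3 − 90.02×8.5 = 95.14 kN·m.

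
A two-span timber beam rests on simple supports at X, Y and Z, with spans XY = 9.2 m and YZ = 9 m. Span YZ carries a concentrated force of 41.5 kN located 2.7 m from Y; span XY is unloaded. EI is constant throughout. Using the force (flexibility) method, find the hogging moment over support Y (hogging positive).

Take M_Y as the redundant. Released structure: two simple spans XY and YZ with a hinge at Y.
End slopes at the hinge Y, treating each span as simply supported:
  span YZ: point load 41.5 at a = 2.7: Pab(L + b)/(6LEI) = 200/EI
  relative rotation θ_0 = (0 + 200)/EI = 200/EI
A unit hogging moment at Y produces rotation L₁/(3EI) + L₂/(3EI) = 6.067/EI.
Compatibility: M_Y·(L₁+L₂)/(3EI) = θ_0, giving M_Y = 32.97 kN·m (hogging).

M_Y = 32.97 kN·m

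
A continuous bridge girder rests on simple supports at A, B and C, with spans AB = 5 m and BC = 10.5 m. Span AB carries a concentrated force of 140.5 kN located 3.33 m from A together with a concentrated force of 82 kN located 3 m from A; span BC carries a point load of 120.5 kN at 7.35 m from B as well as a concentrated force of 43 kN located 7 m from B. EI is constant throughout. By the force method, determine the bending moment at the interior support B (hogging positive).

Release continuity at B by inserting a hinge; the redundant is the internal moment M_B. The primary structure is two simply-supported spans AB and BC.
Rotations at B on the released spans (each span's end-slope, ×1/EI):
  span AB: point load 140.5 at a = 3.33: Pab(L + a)/(6LEI) = 217/EI
  span AB: point load 82 at a = 3: Pab(L + a)/(6LEI) = 131.2/EI
  span BC: point load 120.5 at a = 7.35: Pab(L + b)/(6LEI) = 604.5/EI
  span BC: point load 43 at a = 7: Pab(L + b)/(6LEI) = 234.1/EI
  relative rotation θ_0 = (348.2 + 838.6)/EI = 1187/EI
A unit hogging moment at B produces rotation L₁/(3EI) + L₂/(3EI) = 5.167/EI.
Compatibility: M_B·(L₁+L₂)/(3EI) = θ_0, giving M_B = 229.7 kN·m (hogging).

M_B = 229.7 kN·m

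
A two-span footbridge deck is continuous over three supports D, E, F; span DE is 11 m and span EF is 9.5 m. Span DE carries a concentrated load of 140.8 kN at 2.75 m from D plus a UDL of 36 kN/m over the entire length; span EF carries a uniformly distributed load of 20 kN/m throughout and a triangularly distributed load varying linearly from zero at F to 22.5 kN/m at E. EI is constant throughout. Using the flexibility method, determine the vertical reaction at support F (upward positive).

R_F = 72.01 kN

Insert a hinge at E; M_E is the redundant, and each span becomes simply supported.
End slopes at the hinge E, treating each span as simply supported:
  span DE: point load 140.8 at a = 2.75: Pab(L + a)/(6LEI) = 665.5/EI
  span DE: UDL 36: wL³/(24EI) = 1996/EI
  span EF: UDL 20: wL³/(24EI) = 714.5/EI
  span EF: triangular load, peak 22.5: w₀L³/(45EI) = 428.7/EI
  relative rotation θ_0 = (2662 + 1143)/EI = 3805/EI
A unit hogging moment at E produces rotation L₁/(3EI) + L₂/(3EI) = 6.833/EI.
Slope continuity at E: θ_0 = M_E·6.833/EI, so M_E = 3805/6.833 = 556.9 kN·m (hogging).
Span EF, ΣM about F: R_E^{EF}·9.5 = 1579 + 556.9, so R_E^{EF} = 224.9 kN and R_F = 296.9 − 224.9 = 72.01 kN.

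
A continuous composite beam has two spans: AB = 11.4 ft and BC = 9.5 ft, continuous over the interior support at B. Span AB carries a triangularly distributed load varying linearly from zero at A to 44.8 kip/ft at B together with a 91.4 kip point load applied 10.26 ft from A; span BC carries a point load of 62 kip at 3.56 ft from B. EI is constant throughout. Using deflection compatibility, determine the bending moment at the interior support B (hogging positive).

M_B = 311.3 kip·ft

Insert a hinge at B; M_B is the redundant, and each span becomes simply supported.
Discontinuity in slope at B on the released structure — sum the simple-span end rotations:
  span AB: triangular load, peak 44.8: w₀L³/(45EI) = 1475/EI
  span AB: point load 91.4 at a = 10.26: Pab(L + a)/(6LEI) = 338.5/EI
  span BC: point load 62 at a = 3.56: Pab(L + b)/(6LEI) = 355.1/EI
  relative rotation θ_0 = (1813 + 355.1)/EI = 2169/EI
A unit hogging moment at B produces rotation L₁/(3EI) + L₂/(3EI) = 6.967/EI.
Compatibility: M_B·(L₁+L₂)/(3EI) = θ_0, giving M_B = 311.3 kip·ft (hogging).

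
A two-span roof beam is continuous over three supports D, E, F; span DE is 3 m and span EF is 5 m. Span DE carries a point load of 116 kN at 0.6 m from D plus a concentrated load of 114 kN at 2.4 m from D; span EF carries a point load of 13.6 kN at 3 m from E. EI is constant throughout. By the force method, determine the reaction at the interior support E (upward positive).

Take M_E as the redundant. Released structure: two simple spans DE and EF with a hinge at E.
Rotations at E on the released spans (each span's end-slope, ×1/EI):
  span DE: point load 116 at a = 0.6: Pab(L + a)/(6LEI) = 33.41/EI
  span DE: point load 114 at a = 2.4: Pab(L + a)/(6LEI) = 49.25/EI
  span EF: point load 13.6 at a = 3: Pab(L + b)/(6LEI) = 19.04/EI
  relative rotation θ_0 = (82.66 + 19.04)/EI = 101.7/EI
A unit hogging moment at E produces rotation L₁/(3EI) + L₂/(3EI) = 2.667/EI.
Compatibility: M_E·(L₁+L₂)/(3EI) = θ_0, giving M_E = 38.14 kN·m (hogging).
Span DE, ΣM about D with M_E applied at E: R_E^{DE}·3 = 343.2 + 38.14, so R_E^{DE} = 127.1 kN and R_D = 230 − 127.1 = 102.9 kN.
Span EF, ΣM about F: R_E^{EF}·5 = 27.2 + 38.14, so R_E^{EF} = 13.07 kN and R_F = 13.6 − 13.07 = 0.5328 kN.
R_E = 127.1 + 13.07 = 140.2 kN.

R_E = 140.2 kN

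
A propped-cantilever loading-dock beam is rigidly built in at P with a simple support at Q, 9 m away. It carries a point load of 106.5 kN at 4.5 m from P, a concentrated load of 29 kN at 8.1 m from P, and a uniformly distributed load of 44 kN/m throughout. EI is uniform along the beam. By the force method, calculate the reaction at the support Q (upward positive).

Release the roller at Q. Primary structure: cantilever fixed at P.
Downward deflection at the released point Q due to the loads:
  point load 106.5 at a = 4.5: Pa²(3L − a)/(6EI) = 8087/EI
  point load 29 at a = 8.1: Pa²(3L − a)/(6EI) = 5993/EI
  UDL 44: wL⁴/(8EI) = 36086/EI
  δ_0 = 50166/EI
Flexibility coefficient — unit upward force at Q: δ_{QQ} = L³/(3EI) = 243/EI.
The prop prevents deflection at Q: R_Q = δ_0/δ_{QQ} = 50166/243 = 206.4 kN.

R_Q = 206.4 kN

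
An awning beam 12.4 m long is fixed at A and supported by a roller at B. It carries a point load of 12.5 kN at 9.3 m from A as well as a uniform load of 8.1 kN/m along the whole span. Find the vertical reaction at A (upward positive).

R_A = 67.36 kN

Take the reaction at B as the redundant and release it; the primary structure is a cantilever fixed at A.
Deflection at B on the released cantilever, summing each load's contribution:
  point load 12.5 at a = 9.3: Pa²(3L − a)/(6EI) = 5027/EI
  UDL 8.1: wL⁴/(8EI) = 23938/EI
  δ_0 = 28965/EI
Tip deflection under a unit load at B: L³/(3EI) = 635.5/EI.
The prop prevents deflection at B: R_B = δ_0/δ_{BB} = 28965/635.5 = 45.58 kN.
Vertical equilibrium: R_A = ΣP − R_B = 112.9 − 45.58 = 67.36 kN.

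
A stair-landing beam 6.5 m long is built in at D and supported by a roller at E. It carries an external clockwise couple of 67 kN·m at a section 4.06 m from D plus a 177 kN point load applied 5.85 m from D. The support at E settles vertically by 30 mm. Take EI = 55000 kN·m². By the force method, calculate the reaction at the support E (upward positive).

Take the reaction at E as the redundant and release it; the primary structure is a cantilever fixed at D.
Downward deflection at the released point E due to the loads:
  clockwise couple 67 at a = 4.06: M₀a(2L − a)/(2EI) = 1216/EI
  point load 177 at a = 5.85: Pa²(3L − a)/(6EI) = 13781/EI
  δ_0 = 14996/EI
Flexibility coefficient — unit upward force at E: δ_{EE} = L³/(3EI) = 91.54/EI.
With EI = 55000 kN·m²: δ_0 = 0.27266 m and δ_{EE} = 0.001664 m/kN.
Compatibility — the beam at E must follow the support down by 0.03 m: δ_0 − R_E·δ_{EE} = 0.03, so R_E = (0.27266 − 0.03)/0.001664 = 145.8 kN.

R_E = 145.8 kN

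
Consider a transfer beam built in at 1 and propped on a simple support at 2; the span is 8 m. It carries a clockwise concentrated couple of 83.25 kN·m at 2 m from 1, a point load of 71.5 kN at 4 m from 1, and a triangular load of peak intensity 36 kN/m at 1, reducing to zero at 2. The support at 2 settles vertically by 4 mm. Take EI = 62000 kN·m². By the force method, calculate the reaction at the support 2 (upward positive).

R_2 = 56.52 kN

Choose R_2 as the redundant. The primary structure is the cantilever fixed at 1.
Free-end deflection of the primary structure under the applied loading (downward +):
  clockwise couple 83.25 at a = 2: M₀a(2L − a)/(2EI) = 1166/EI
  point load 71.5 at a = 4: Pa²(3L − a)/(6EI) = 3813/EI
  triangular load, peak 36 at the fixed end: w₀L⁴/(30EI) = 4915/EI
  δ_0 = 9894/EI
Tip deflection under a unit load at 2: L³/(3EI) = 170.7/EI.
With EI = 62000 kN·m²: δ_0 = 0.15958 m and δ_{22} = 0.002753 m/kN.
Compatibility — the beam at 2 must follow the support down by 0.004 m: δ_0 − R_2·δ_{22} = 0.004, so R_2 = (0.15958 − 0.004)/0.002753 = 56.52 kN.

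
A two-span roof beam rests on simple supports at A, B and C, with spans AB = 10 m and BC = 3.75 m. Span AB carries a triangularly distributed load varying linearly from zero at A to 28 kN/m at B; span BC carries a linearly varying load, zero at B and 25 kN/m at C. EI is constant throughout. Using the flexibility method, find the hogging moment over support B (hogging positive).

M_B = 141.4 kN·m

Insert a hinge at B; M_B is the redundant, and each span becomes simply supported.
End slopes at the hinge B, treating each span as simply supported:
  span AB: triangular load, peak 28: w₀L³/(45EI) = 622.2/EI
  span BC: triangular load, peak 25: 7w₀L³/(360EI) = 25.63/EI
  relative rotation θ_0 = (622.2 + 25.63)/EI = 647.9/EI
A unit hogging moment at B produces rotation L₁/(3EI) + L₂/(3EI) = 4.583/EI.
Compatibility: M_B·(L₁+L₂)/(3EI) = θ_0, giving M_B = 141.4 kN·m (hogging).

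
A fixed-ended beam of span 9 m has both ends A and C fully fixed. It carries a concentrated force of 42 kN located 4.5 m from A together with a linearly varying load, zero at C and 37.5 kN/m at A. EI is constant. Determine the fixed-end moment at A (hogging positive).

Release both end moments; the primary structure is a simply-supported span AC with redundants M_A and M_C.
End rotations of the released simple span under the applied load (×1/EI):
  at A: point load 42 at a = 4.5: Pab(L + b)/(6LEI) = 212.6/EI
  at C: point load 42 at a = 4.5: Pab(L + a)/(6LEI) = 212.6/EI
  at A: triangular load, peak 37.5: w₀L³/(45EI) = 607.5/EI
  at C: triangular load, peak 37.5: 7w₀L³/(360EI) = 531.6/EI
  θ_A0 = 820.1/EI,  θ_C0 = 744.2/EI
Flexibility coefficients: a unit moment at one end gives L/(3EI) there and L/(6EI) at the far end, so f₁₁ = f₂₂ = 3/EI and f₁₂ = f₂₁ = 1.5/EI.
Compatibility — zero rotation at each built-in end:
  3 M_A + 1.5 M_C = 820.1
  1.5 M_A + 3 M_C = 744.2
Solving the pair gives M_A = 199.1 kN·m and M_C = 148.5 kN·m (hogging).

M_A = 199.1 kN·m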